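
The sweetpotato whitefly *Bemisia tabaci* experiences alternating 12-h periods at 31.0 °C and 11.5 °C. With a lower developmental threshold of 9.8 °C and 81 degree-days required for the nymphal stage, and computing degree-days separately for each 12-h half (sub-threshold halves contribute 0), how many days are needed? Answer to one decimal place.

7.1 days

Day half: max(0, 31.0 − 9.8) × 0.5 = 21.2 × 0.5 = 10.60 DD.
Night half: max(0, 11.5 − 9.8) × 0.5 = 1.7 × 0.5 = 0.85 DD.
Per 24 h: 11.45 DD/day.
Duration = 81 / 11.45 = 7.074 ≈ 7.1 days.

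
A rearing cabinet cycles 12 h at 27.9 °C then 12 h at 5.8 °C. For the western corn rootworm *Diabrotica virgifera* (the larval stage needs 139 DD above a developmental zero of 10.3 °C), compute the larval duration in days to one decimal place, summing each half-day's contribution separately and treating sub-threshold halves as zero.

15.8 days

Day half: max(0, 27.9 − 10.3) × 0.5 = 17.6 × 0.5 = 8.80 DD.
Night half: max(0, 5.8 − 10.3) × 0.5 = 0.0 × 0.5 = 0.00 DD.
Per 24 h: 8.80 DD/day.
Duration = 139 / 8.80 = 15.795 ≈ 15.8 days.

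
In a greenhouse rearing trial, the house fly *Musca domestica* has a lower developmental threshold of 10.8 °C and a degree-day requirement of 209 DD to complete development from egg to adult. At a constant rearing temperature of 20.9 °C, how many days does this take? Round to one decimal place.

Daily accumulation = 20.9 − 10.8 = 10.1 DD/day.
Duration = 209 / 10.1 = 20.693 ≈ 20.7 days.

20.7 days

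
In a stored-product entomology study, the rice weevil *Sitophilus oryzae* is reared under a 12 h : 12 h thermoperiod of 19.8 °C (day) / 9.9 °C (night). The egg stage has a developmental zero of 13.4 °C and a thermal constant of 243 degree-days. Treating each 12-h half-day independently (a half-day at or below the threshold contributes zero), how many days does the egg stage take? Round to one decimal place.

75.9 days

Day half: max(0, 19.8 − 13.4) × 0.5 = 6.4 × 0.5 = 3.20 DD.
Night half: max(0, 9.9 − 13.4) × 0.5 = 0.0 × 0.5 = 0.00 DD.
Per 24 h: 3.20 DD/day.
Duration = 243 / 3.20 = 75.938 ≈ 75.9 days.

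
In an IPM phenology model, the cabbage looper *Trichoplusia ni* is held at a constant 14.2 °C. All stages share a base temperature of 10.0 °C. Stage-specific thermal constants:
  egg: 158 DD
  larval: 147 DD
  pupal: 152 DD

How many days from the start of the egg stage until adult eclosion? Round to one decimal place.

Daily accumulation at 14.2 °C = 14.2 − 10.0 = 4.2 DD/day.
Total K = 158 + 147 + 152 = 457 DD.
Total duration = 457 / 4.2 = 108.810 ≈ 108.8 days.

108.8 days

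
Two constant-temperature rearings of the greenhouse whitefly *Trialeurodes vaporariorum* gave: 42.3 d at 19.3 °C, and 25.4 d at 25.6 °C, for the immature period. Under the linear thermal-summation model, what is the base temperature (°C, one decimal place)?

Equal thermal constants: D₁(T₁ − T_b) = D₂(T₂ − T_b).
42.3·(19.3 − T_b) = 25.4·(25.6 − T_b)
T_b = (42.3·19.3 − 25.4·25.6) / (42.3 − 25.4) = 166.15 / 16.9 = 9.831 °C ≈ 9.8 °C.

9.8 °C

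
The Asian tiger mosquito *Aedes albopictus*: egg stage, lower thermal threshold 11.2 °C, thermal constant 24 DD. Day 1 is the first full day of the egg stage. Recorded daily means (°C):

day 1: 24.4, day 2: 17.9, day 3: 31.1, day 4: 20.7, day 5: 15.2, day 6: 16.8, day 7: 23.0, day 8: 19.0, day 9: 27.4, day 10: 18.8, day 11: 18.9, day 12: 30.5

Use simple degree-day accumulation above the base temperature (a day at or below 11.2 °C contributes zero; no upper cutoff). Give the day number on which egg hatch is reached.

day 3

Daily DD above 11.2 °C: 13.2, 6.7, 19.9, 9.5, 4.0, 5.6, 11.8, 7.8, 16.2, 7.6, 7.7, 19.3.
Cumulative: 13.2, 19.9, 39.8, 49.3, 53.3, 58.9, 70.7, 78.5, 94.7, 102.3, 110.0, 129.3.
The total first reaches 24 DD on day 3.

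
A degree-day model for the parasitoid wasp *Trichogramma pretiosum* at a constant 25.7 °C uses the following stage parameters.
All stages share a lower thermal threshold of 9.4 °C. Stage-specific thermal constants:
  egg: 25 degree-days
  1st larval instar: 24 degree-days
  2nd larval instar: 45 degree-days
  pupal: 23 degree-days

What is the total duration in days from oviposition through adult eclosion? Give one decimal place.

Daily accumulation at 25.7 °C = 25.7 − 9.4 = 16.3 DD/day.
Total K = 25 + 24 + 45 + 23 = 117 DD.
Total duration = 117 / 16.3 = 7.178 ≈ 7.2 days.

7.2 days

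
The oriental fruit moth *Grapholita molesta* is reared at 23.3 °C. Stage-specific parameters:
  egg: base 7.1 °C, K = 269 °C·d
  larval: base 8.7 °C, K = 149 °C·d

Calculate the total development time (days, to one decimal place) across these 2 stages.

egg: 269 / (23.3 − 7.1) = 269 / 16.2 = 16.605 d.
larval: 149 / (23.3 − 8.7) = 149 / 14.6 = 10.205 d.
Sum = 26.810 ≈ 26.8 days.

26.8 days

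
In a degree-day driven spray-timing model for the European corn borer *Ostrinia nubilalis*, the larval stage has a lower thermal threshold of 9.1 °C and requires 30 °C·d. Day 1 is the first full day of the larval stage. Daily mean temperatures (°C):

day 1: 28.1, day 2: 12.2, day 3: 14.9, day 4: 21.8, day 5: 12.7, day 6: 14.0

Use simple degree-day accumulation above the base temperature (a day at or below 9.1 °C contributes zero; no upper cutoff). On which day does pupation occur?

Daily DD above 9.1 °C: 19.0, 3.1, 5.8, 12.7, 3.6, 4.9.
Cumulative: 19.0, 22.1, 27.9, 40.6, 44.2, 49.1.
The total first reaches 30 DD on day 4.

day 4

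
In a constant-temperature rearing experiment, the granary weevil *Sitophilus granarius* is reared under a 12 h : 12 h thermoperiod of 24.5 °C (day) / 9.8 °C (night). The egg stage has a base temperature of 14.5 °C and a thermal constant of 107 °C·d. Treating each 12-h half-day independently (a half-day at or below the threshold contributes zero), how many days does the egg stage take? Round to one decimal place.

21.4 days

Day half: max(0, 24.5 − 14.5) × 0.5 = 10.0 × 0.5 = 5.00 DD.
Night half: max(0, 9.8 − 14.5) × 0.5 = 0.0 × 0.5 = 0.00 DD.
Per 24 h: 5.00 DD/day.
Duration = 107 / 5.00 = 21.400 ≈ 21.4 days.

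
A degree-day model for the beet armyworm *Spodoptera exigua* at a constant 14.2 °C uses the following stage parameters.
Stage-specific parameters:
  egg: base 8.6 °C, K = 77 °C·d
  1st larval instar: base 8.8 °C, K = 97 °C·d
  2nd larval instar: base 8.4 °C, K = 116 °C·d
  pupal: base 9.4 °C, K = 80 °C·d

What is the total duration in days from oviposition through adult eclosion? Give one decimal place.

egg: 77 / (14.2 − 8.6) = 77 / 5.6 = 13.750 d.
1st larval instar: 97 / (14.2 − 8.8) = 97 / 5.4 = 17.963 d.
2nd larval instar: 116 / (14.2 − 8.4) = 116 / 5.8 = 20.000 d.
pupal: 80 / (14.2 − 9.4) = 80 / 4.8 = 16.667 d.
Sum = 68.380 ≈ 68.4 days.

68.4 days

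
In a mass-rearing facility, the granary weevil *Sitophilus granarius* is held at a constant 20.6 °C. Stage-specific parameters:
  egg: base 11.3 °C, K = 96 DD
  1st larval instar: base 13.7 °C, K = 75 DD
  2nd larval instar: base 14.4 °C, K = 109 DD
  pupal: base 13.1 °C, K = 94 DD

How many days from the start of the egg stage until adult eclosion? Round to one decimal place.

egg: 96 / (20.6 − 11.3) = 96 / 9.3 = 10.323 d.
1st larval instar: 75 / (20.6 − 13.7) = 75 / 6.9 = 10.870 d.
2nd larval instar: 109 / (20.6 − 14.4) = 109 / 6.2 = 17.581 d.
pupal: 94 / (20.6 − 13.1) = 94 / 7.5 = 12.533 d.
Sum = 51.306 ≈ 51.3 days.

51.3 days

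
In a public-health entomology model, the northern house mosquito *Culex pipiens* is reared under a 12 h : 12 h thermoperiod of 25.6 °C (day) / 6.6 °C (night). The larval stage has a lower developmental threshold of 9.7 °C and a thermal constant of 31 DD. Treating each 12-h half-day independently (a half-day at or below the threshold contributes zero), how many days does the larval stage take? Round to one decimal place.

3.9 days

Day half: max(0, 25.6 − 9.7) × 0.5 = 15.9 × 0.5 = 7.95 DD.
Night half: max(0, 6.6 − 9.7) × 0.5 = 0.0 × 0.5 = 0.00 DD.
Per 24 h: 7.95 DD/day.
Duration = 31 / 7.95 = 3.899 ≈ 3.9 days.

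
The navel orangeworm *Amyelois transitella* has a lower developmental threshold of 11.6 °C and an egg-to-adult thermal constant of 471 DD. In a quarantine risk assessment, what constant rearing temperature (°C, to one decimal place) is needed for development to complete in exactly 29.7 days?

27.5 °C

Required daily accumulation = 471 / 29.7 = 15.859 DD/day.
T = T_base + 15.859 = 11.6 + 15.859 = 27.459 ≈ 27.5 °C.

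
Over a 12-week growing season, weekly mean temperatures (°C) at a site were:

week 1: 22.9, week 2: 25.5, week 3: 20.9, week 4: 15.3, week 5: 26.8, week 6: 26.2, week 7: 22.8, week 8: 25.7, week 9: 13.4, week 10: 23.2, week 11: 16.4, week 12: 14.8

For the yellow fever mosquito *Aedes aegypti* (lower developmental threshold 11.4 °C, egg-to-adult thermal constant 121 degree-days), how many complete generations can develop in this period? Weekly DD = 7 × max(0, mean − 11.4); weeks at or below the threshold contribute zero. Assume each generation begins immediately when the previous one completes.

6 generations

Weekly DD (7 × max(0, T̄ − 11.4)): 80.5, 98.7, 66.5, 27.3, 107.8, 103.6, 79.8, 100.1, 14.0, 82.6, 35.0, 23.8.
Season total = 819.7 DD.
Complete generations = ⌊819.7 / 121⌋ = 6.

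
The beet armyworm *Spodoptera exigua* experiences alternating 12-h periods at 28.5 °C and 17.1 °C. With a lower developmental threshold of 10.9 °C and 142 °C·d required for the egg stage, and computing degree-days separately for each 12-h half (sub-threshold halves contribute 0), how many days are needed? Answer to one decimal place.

Day half: max(0, 28.5 − 10.9) × 0.5 = 17.6 × 0.5 = 8.80 DD.
Night half: max(0, 17.1 − 10.9) × 0.5 = 6.2 × 0.5 = 3.10 DD.
Per 24 h: 11.90 DD/day.
Duration = 142 / 11.90 = 11.933 ≈ 11.9 days.

11.9 days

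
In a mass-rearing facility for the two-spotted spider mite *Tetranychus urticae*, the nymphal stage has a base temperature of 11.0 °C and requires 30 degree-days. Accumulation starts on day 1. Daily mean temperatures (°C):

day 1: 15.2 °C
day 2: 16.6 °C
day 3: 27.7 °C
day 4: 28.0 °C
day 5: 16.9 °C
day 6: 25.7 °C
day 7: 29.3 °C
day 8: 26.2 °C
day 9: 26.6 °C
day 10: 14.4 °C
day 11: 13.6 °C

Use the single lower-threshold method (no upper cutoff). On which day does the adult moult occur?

day 4

Daily DD above 11.0 °C: 4.2, 5.6, 16.7, 17.0, 5.9, 14.7, 18.3, 15.2, 15.6, 3.4, 2.6.
Cumulative: 4.2, 9.8, 26.5, 43.5, 49.4, 64.1, 82.4, 97.6, 113.2, 116.6, 119.2.
The total first reaches 30 DD on day 4.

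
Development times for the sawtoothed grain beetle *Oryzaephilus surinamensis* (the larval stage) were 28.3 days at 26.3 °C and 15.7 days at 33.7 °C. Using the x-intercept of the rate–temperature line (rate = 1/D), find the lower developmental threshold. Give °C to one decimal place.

17.1 °C

Linear rate model ⇒ the product D·(T − T_b) is constant across temperatures.
28.3·(26.3 − T_b) = 15.7·(33.7 − T_b)
T_b = (28.3·26.3 − 15.7·33.7) / (28.3 − 15.7) = 215.20 / 12.6 = 17.079 °C ≈ 17.1 °C.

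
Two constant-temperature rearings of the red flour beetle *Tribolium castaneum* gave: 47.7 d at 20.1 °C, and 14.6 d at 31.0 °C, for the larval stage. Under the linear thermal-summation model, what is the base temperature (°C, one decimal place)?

Under the model K = D·(T − T_b), so D₁·(T₁ − T_b) = D₂·(T₂ − T_b).
47.7·(20.1 − T_b) = 14.6·(31.0 − T_b)
T_b = (47.7·20.1 − 14.6·31.0) / (47.7 − 14.6) = 506.17 / 33.1 = 15.292 °C ≈ 15.3 °C.

15.3 °C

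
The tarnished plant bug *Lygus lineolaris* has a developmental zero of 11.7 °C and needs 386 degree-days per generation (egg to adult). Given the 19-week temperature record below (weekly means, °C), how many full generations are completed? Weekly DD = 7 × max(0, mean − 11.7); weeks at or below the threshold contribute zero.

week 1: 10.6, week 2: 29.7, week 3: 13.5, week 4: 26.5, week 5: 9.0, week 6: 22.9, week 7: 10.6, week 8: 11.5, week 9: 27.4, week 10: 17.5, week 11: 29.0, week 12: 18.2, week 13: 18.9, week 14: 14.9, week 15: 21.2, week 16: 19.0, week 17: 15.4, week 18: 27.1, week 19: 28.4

2 generations

Weekly DD (7 × max(0, T̄ − 11.7)): 0.0, 126.0, 12.6, 103.6, 0.0, 78.4, 0.0, 0.0, 109.9, 40.6, 121.1, 45.5, 50.4, 22.4, 66.5, 51.1, 25.9, 107.8, 116.9.
Season total = 1078.7 DD.
Complete generations = ⌊1078.7 / 386⌋ = 2.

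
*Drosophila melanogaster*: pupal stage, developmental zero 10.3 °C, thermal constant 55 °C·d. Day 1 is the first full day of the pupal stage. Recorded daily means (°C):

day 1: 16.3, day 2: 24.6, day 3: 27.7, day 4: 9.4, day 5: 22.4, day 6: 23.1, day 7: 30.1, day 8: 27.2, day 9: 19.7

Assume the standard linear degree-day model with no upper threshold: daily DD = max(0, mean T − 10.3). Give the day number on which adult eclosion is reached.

Daily DD above 10.3 °C: 6.0, 14.3, 17.4, 0.0, 12.1, 12.8, 19.8, 16.9, 9.4.
Cumulative: 6.0, 20.3, 37.7, 37.7, 49.8, 62.6, 82.4, 99.3, 108.7.
The total first reaches 55 DD on day 6.

day 6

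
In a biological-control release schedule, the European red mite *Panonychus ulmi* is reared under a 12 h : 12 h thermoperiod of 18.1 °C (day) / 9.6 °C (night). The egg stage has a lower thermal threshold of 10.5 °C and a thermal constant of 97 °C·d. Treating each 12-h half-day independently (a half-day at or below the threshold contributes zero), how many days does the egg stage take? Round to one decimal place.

Day half: max(0, 18.1 − 10.5) × 0.5 = 7.6 × 0.5 = 3.80 DD.
Night half: max(0, 9.6 − 10.5) × 0.5 = 0.0 × 0.5 = 0.00 DD.
Per 24 h: 3.80 DD/day.
Duration = 97 / 3.80 = 25.526 ≈ 25.5 days.

25.5 days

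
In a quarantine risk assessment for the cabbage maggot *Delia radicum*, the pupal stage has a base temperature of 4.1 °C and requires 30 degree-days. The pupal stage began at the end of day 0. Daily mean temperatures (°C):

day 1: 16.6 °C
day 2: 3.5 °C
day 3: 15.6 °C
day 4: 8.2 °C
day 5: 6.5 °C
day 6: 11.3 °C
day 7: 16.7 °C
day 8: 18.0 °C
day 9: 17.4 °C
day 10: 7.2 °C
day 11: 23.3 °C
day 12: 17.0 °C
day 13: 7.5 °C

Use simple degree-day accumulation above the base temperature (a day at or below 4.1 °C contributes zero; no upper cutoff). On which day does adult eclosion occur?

Daily DD above 4.1 °C: 12.5, 0.0, 11.5, 4.1, 2.4, 7.2, 12.6, 13.9, 13.3, 3.1, 19.2, 12.9, 3.4.
Cumulative: 12.5, 12.5, 24.0, 28.1, 30.5, 37.7, 50.3, 64.2, 77.5, 80.6, 99.8, 112.7, 116.1.
The total first reaches 30 DD on day 5.

day 5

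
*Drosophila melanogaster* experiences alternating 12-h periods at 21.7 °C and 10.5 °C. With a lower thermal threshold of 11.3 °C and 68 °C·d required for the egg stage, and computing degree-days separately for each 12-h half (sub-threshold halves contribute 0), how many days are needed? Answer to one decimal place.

13.1 days

Day half: max(0, 21.7 − 11.3) × 0.5 = 10.4 × 0.5 = 5.20 DD.
Night half: max(0, 10.5 − 11.3) × 0.5 = 0.0 × 0.5 = 0.00 DD.
Per 24 h: 5.20 DD/day.
Duration = 68 / 5.20 = 13.077 ≈ 13.1 days.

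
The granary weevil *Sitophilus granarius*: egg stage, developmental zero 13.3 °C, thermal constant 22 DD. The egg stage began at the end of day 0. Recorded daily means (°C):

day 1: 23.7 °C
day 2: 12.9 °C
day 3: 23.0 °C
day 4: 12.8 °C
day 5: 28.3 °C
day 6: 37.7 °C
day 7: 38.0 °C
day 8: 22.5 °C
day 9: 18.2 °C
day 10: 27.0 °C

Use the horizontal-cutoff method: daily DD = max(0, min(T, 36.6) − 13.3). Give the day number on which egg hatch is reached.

day 5

Daily DD above 13.3 °C (capped at 23.3): 10.4, 0.0, 9.7, 0.0, 15.0, 23.3, 23.3, 9.2, 4.9, 13.7.
Cumulative: 10.4, 10.4, 20.1, 20.1, 35.1, 58.4, 81.7, 90.9, 95.8, 109.5.
The total first reaches 22 DD on day 5.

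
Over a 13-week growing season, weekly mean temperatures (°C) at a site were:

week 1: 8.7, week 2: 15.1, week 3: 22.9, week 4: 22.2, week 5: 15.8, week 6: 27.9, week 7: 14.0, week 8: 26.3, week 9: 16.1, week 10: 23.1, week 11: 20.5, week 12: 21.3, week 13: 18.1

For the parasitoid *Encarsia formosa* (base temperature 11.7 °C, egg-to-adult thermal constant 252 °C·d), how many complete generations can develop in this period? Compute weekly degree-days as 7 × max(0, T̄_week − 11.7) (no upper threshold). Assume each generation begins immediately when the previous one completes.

2 generations

Weekly DD (7 × max(0, T̄ − 11.7)): 0.0, 23.8, 78.4, 73.5, 28.7, 113.4, 16.1, 102.2, 30.8, 79.8, 61.6, 67.2, 44.8.
Season total = 720.3 DD.
Complete generations = ⌊720.3 / 252⌋ = 2.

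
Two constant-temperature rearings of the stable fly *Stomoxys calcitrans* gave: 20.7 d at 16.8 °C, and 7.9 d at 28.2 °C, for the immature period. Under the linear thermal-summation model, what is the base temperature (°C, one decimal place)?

9.8 °C

Under the model K = D·(T − T_b), so D₁·(T₁ − T_b) = D₂·(T₂ − T_b).
20.7·(16.8 − T_b) = 7.9·(28.2 − T_b)
T_b = (20.7·16.8 − 7.9·28.2) / (20.7 − 7.9) = 124.98 / 12.8 = 9.764 °C ≈ 9.8 °C.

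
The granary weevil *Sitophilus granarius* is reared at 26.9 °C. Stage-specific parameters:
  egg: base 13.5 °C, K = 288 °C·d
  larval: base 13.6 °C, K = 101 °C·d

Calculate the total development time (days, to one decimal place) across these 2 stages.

egg: 288 / (26.9 − 13.5) = 288 / 13.4 = 21.493 d.
larval: 101 / (26.9 − 13.6) = 101 / 13.3 = 7.594 d.
Sum = 29.087 ≈ 29.1 days.

29.1 days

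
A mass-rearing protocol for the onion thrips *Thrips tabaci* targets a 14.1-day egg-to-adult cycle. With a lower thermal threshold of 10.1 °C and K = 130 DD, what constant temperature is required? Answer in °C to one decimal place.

19.3 °C

Required daily accumulation = 130 / 14.1 = 9.220 DD/day.
T = T_base + 9.220 = 10.1 + 9.220 = 19.320 ≈ 19.3 °C.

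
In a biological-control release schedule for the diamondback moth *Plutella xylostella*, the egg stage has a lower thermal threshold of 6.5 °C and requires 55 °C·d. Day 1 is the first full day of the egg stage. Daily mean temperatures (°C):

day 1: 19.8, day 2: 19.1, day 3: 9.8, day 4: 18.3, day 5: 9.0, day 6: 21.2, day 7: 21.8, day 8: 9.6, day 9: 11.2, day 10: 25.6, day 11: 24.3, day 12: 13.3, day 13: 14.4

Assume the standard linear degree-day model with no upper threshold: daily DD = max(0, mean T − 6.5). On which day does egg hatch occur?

day 6

Daily DD above 6.5 °C: 13.3, 12.6, 3.3, 11.8, 2.5, 14.7, 15.3, 3.1, 4.7, 19.1, 17.8, 6.8, 7.9.
Cumulative: 13.3, 25.9, 29.2, 41.0, 43.5, 58.2, 73.5, 76.6, 81.3, 100.4, 118.2, 125.0, 132.9.
The total first reaches 55 DD on day 6.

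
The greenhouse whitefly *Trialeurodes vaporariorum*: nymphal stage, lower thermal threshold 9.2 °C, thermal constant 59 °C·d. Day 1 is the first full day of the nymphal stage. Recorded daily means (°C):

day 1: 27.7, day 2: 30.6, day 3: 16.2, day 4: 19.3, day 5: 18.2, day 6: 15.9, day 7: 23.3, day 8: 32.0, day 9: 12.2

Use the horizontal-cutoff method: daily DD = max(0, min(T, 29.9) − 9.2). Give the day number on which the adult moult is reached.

Daily DD above 9.2 °C (capped at 20.7): 18.5, 20.7, 7.0, 10.1, 9.0, 6.7, 14.1, 20.7, 3.0.
Cumulative: 18.5, 39.2, 46.2, 56.3, 65.3, 72.0, 86.1, 106.8, 109.8.
The total first reaches 59 DD on day 5.

day 5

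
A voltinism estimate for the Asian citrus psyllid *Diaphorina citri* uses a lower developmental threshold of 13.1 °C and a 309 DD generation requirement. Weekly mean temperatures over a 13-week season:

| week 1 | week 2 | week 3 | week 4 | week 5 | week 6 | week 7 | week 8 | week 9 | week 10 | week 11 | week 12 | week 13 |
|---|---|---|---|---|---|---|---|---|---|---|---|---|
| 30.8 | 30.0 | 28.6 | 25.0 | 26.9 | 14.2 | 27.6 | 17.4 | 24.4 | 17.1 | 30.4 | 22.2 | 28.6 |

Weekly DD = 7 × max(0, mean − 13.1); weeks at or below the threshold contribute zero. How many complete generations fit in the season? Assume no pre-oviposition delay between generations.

Weekly DD (7 × max(0, T̄ − 13.1)): 123.9, 118.3, 108.5, 83.3, 96.6, 7.7, 101.5, 30.1, 79.1, 28.0, 121.1, 63.7, 108.5.
Season total = 1070.3 DD.
Complete generations = ⌊1070.3 / 309⌋ = 3.

3 generations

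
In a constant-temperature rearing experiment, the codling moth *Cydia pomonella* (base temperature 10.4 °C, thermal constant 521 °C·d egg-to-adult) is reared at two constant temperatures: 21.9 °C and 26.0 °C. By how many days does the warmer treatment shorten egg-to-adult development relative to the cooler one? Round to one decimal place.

11.9 days

At 21.9 °C: 521 / (21.9 − 10.4) = 521 / 11.5 = 45.304 d.
At 26.0 °C: 521 / (26.0 − 10.4) = 521 / 15.6 = 33.397 d.
Difference = |45.304 − 33.397| = 11.907 ≈ 11.9 days.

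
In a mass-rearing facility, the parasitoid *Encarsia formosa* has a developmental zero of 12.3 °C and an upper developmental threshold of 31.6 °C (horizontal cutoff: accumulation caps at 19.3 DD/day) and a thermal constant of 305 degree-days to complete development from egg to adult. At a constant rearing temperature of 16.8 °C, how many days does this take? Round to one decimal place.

67.8 days

Daily accumulation = 16.8 − 12.3 = 4.5 DD/day.
Duration = 305 / 4.5 = 67.778 ≈ 67.8 days.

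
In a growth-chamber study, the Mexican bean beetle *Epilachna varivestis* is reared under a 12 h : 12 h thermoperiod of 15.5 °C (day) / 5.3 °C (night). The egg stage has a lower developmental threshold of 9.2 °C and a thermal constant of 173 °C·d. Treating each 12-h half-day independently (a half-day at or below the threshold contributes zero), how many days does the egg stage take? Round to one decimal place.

Day half: max(0, 15.5 − 9.2) × 0.5 = 6.3 × 0.5 = 3.15 DD.
Night half: max(0, 5.3 − 9.2) × 0.5 = 0.0 × 0.5 = 0.00 DD.
Per 24 h: 3.15 DD/day.
Duration = 173 / 3.15 = 54.921 ≈ 54.9 days.

54.9 days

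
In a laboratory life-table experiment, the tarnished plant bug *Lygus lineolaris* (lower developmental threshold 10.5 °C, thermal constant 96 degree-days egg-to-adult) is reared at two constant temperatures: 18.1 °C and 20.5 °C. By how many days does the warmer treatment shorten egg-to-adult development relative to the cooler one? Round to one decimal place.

At 18.1 °C: 96 / (18.1 − 10.5) = 96 / 7.6 = 12.632 d.
At 20.5 °C: 96 / (20.5 − 10.5) = 96 / 10.0 = 9.600 d.
Difference = |12.632 − 9.600| = 3.032 ≈ 3.0 days.

3.0 days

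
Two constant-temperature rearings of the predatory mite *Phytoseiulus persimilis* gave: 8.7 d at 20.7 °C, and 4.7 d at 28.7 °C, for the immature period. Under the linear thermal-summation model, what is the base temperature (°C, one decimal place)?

11.3 °C

Under the model K = D·(T − T_b), so D₁·(T₁ − T_b) = D₂·(T₂ − T_b).
8.7·(20.7 − T_b) = 4.7·(28.7 − T_b)
T_b = (8.7·20.7 − 4.7·28.7) / (8.7 − 4.7) = 45.20 / 4.0 = 11.300 °C ≈ 11.3 °C.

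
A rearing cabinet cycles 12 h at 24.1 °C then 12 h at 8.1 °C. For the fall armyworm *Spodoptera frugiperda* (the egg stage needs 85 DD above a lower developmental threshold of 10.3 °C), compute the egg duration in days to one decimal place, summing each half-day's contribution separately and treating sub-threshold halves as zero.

12.3 days

Day half: max(0, 24.1 − 10.3) × 0.5 = 13.8 × 0.5 = 6.90 DD.
Night half: max(0, 8.1 − 10.3) × 0.5 = 0.0 × 0.5 = 0.00 DD.
Per 24 h: 6.90 DD/day.
Duration = 85 / 6.90 = 12.319 ≈ 12.3 days.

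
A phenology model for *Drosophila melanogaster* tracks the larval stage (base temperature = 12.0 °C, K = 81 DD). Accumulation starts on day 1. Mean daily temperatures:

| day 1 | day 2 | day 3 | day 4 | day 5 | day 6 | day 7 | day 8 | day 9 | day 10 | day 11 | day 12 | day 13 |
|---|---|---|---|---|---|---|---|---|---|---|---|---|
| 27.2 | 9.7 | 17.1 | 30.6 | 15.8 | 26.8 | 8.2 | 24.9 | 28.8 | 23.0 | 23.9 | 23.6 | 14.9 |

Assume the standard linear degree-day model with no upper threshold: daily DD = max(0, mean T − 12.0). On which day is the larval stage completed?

Daily DD above 12.0 °C: 15.2, 0.0, 5.1, 18.6, 3.8, 14.8, 0.0, 12.9, 16.8, 11.0, 11.9, 11.6, 2.9.
Cumulative: 15.2, 15.2, 20.3, 38.9, 42.7, 57.5, 57.5, 70.4, 87.2, 98.2, 110.1, 121.7, 124.6.
The total first reaches 81 DD on day 9.

day 9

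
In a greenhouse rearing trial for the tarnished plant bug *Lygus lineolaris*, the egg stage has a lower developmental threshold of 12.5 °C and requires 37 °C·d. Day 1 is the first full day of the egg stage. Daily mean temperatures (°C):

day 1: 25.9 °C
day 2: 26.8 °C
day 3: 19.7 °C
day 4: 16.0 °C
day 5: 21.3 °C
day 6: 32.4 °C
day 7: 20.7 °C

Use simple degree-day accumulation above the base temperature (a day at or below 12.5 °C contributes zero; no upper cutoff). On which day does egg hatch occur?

Daily DD above 12.5 °C: 13.4, 14.3, 7.2, 3.5, 8.8, 19.9, 8.2.
Cumulative: 13.4, 27.7, 34.9, 38.4, 47.2, 67.1, 75.3.
The total first reaches 37 DD on day 4.

day 4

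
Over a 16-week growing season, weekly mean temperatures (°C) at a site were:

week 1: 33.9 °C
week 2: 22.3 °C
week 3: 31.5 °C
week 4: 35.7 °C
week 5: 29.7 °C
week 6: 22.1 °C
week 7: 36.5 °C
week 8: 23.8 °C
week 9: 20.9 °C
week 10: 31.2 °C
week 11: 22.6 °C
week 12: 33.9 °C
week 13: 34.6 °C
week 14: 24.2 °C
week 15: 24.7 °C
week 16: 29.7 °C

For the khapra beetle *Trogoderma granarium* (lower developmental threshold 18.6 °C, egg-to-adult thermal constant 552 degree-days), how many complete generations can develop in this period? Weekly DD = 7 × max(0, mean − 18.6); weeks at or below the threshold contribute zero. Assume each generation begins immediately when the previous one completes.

2 generations

Weekly DD (7 × max(0, T̄ − 18.6)): 107.1, 25.9, 90.3, 119.7, 77.7, 24.5, 125.3, 36.4, 16.1, 88.2, 28.0, 107.1, 112.0, 39.2, 42.7, 77.7.
Season total = 1117.9 DD.
Complete generations = ⌊1117.9 / 552⌋ = 2.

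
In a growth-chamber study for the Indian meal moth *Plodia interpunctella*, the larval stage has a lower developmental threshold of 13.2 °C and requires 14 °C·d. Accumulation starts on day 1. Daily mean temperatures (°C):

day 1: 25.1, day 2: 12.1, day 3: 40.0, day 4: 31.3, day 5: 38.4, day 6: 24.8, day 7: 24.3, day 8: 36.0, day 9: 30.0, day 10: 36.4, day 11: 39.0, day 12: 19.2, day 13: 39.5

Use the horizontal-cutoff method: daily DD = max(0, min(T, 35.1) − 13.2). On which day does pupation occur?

day 3

Daily DD above 13.2 °C (capped at 21.9): 11.9, 0.0, 21.9, 18.1, 21.9, 11.6, 11.1, 21.9, 16.8, 21.9, 21.9, 6.0, 21.9.
Cumulative: 11.9, 11.9, 33.8, 51.9, 73.8, 85.4, 96.5, 118.4, 135.2, 157.1, 179.0, 185.0, 206.9.
The total first reaches 14 DD on day 3.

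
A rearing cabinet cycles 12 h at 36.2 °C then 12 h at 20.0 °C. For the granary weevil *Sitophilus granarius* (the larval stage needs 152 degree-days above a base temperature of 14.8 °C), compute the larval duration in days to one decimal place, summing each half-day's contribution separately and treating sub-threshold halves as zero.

Day half: max(0, 36.2 − 14.8) × 0.5 = 21.4 × 0.5 = 10.70 DD.
Night half: max(0, 20.0 − 14.8) × 0.5 = 5.2 × 0.5 = 2.60 DD.
Per 24 h: 13.30 DD/day.
Duration = 152 / 13.30 = 11.429 ≈ 11.4 days.

11.4 days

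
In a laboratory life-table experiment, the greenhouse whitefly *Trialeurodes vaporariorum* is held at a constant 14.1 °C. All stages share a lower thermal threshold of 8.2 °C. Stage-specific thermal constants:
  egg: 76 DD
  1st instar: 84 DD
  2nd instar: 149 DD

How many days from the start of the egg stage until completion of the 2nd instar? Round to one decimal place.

Daily accumulation at 14.1 °C = 14.1 − 8.2 = 5.9 DD/day.
Total K = 76 + 84 + 149 = 309 DD.
Total duration = 309 / 5.9 = 52.373 ≈ 52.4 days.

52.4 days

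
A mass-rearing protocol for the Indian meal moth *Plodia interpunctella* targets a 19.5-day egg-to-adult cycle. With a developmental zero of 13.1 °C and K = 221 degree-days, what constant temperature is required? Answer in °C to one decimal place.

24.4 °C

Required daily accumulation = 221 / 19.5 = 11.333 DD/day.
T = T_base + 11.333 = 13.1 + 11.333 = 24.433 ≈ 24.4 °C.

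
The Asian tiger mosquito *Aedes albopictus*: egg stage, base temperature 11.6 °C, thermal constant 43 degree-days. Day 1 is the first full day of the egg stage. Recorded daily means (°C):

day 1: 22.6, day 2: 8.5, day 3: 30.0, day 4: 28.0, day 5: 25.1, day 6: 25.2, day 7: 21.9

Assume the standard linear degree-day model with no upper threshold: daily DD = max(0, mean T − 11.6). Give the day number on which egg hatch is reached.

day 4

Daily DD above 11.6 °C: 11.0, 0.0, 18.4, 16.4, 13.5, 13.6, 10.3.
Cumulative: 11.0, 11.0, 29.4, 45.8, 59.3, 72.9, 83.2.
The total first reaches 43 DD on day 4.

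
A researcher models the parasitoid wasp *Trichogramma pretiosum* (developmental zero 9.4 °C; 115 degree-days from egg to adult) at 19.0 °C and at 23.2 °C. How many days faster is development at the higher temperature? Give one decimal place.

At 19.0 °C: 115 / (19.0 − 9.4) = 115 / 9.6 = 11.979 d.
At 23.2 °C: 115 / (23.2 − 9.4) = 115 / 13.8 = 8.333 d.
Difference = |11.979 − 8.333| = 3.646 ≈ 3.6 days.

3.6 days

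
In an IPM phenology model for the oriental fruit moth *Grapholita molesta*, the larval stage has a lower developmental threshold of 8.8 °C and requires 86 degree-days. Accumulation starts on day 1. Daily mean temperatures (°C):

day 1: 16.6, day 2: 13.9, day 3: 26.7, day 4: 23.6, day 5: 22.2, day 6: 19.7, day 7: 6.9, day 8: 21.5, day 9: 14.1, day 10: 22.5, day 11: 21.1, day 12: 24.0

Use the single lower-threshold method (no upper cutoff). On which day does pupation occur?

Daily DD above 8.8 °C: 7.8, 5.1, 17.9, 14.8, 13.4, 10.9, 0.0, 12.7, 5.3, 13.7, 12.3, 15.2.
Cumulative: 7.8, 12.9, 30.8, 45.6, 59.0, 69.9, 69.9, 82.6, 87.9, 101.6, 113.9, 129.1.
The total first reaches 86 DD on day 9.

day 9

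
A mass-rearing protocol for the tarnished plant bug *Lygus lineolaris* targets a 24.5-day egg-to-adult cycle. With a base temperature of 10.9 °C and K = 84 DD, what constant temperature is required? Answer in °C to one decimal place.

14.3 °C

Required daily accumulation = 84 / 24.5 = 3.429 DD/day.
T = T_base + 3.429 = 10.9 + 3.429 = 14.329 ≈ 14.3 °C.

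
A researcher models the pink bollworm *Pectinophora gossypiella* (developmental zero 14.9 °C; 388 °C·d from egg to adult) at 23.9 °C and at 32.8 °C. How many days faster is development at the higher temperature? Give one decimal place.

At 23.9 °C: 388 / (23.9 − 14.9) = 388 / 9.0 = 43.111 d.
At 32.8 °C: 388 / (32.8 − 14.9) = 388 / 17.9 = 21.676 d.
Difference = |43.111 − 21.676| = 21.435 ≈ 21.4 days.

21.4 days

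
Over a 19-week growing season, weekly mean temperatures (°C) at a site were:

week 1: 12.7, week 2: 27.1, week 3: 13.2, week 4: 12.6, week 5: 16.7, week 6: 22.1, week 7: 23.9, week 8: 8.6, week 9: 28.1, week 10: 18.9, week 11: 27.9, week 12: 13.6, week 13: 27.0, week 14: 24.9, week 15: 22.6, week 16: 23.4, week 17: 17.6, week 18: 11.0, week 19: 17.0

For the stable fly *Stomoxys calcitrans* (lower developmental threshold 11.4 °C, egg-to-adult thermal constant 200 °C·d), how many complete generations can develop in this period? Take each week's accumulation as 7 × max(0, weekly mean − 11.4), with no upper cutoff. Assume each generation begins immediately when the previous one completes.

5 generations

Weekly DD (7 × max(0, T̄ − 11.4)): 9.1, 109.9, 12.6, 8.4, 37.1, 74.9, 87.5, 0.0, 116.9, 52.5, 115.5, 15.4, 109.2, 94.5, 78.4, 84.0, 43.4, 0.0, 39.2.
Season total = 1088.5 DD.
Complete generations = ⌊1088.5 / 200⌋ = 5.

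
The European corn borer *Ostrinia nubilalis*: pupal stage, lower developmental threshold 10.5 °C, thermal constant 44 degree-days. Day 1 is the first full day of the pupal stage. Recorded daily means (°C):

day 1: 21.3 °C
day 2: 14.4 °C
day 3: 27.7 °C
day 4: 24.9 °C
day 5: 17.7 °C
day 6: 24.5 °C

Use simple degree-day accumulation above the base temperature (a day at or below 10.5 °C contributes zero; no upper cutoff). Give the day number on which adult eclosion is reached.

Daily DD above 10.5 °C: 10.8, 3.9, 17.2, 14.4, 7.2, 14.0.
Cumulative: 10.8, 14.7, 31.9, 46.3, 53.5, 67.5.
The total first reaches 44 DD on day 4.

day 4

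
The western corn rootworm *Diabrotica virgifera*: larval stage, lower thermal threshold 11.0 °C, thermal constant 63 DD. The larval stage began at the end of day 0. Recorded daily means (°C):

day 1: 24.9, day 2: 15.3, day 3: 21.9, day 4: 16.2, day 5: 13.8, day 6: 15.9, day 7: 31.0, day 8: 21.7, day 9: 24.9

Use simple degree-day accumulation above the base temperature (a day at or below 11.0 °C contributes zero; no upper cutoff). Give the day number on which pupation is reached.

day 8

Daily DD above 11.0 °C: 13.9, 4.3, 10.9, 5.2, 2.8, 4.9, 20.0, 10.7, 13.9.
Cumulative: 13.9, 18.2, 29.1, 34.3, 37.1, 42.0, 62.0, 72.7, 86.6.
The total first reaches 63 DD on day 8.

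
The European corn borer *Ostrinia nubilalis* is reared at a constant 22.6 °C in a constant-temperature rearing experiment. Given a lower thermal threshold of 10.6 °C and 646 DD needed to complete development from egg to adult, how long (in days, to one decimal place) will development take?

Daily accumulation = 22.6 − 10.6 = 12.0 DD/day.
Duration = 646 / 12.0 = 53.833 ≈ 53.8 days.

53.8 days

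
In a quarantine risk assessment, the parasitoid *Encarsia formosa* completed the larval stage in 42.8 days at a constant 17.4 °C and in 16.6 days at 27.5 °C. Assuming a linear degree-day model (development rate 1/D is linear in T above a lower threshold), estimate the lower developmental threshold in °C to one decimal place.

11.0 °C

Linear rate model ⇒ the product D·(T − T_b) is constant across temperatures.
42.8·(17.4 − T_b) = 16.6·(27.5 − T_b)
T_b = (42.8·17.4 − 16.6·27.5) / (42.8 − 16.6) = 288.22 / 26.2 = 11.001 °C ≈ 11.0 °C.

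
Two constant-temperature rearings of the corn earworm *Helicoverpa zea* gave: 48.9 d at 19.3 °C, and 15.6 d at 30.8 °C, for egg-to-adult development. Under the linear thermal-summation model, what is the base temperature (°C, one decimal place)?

13.9 °C

Under the model K = D·(T − T_b), so D₁·(T₁ − T_b) = D₂·(T₂ − T_b).
48.9·(19.3 − T_b) = 15.6·(30.8 − T_b)
T_b = (48.9·19.3 − 15.6·30.8) / (48.9 − 15.6) = 463.29 / 33.3 = 13.913 °C ≈ 13.9 °C.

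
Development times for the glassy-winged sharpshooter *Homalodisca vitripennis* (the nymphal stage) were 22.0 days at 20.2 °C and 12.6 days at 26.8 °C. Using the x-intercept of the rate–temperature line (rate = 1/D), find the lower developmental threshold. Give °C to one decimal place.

11.4 °C

Linear rate model ⇒ the product D·(T − T_b) is constant across temperatures.
22.0·(20.2 − T_b) = 12.6·(26.8 − T_b)
T_b = (22.0·20.2 − 12.6·26.8) / (22.0 − 12.6) = 106.72 / 9.4 = 11.353 °C ≈ 11.4 °C.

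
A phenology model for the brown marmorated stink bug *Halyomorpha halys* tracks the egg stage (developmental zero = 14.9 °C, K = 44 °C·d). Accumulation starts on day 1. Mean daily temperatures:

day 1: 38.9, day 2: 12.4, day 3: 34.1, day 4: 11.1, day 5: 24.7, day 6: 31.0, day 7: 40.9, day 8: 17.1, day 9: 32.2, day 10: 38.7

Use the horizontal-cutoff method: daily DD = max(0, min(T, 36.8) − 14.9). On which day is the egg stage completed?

day 5

Daily DD above 14.9 °C (capped at 21.9): 21.9, 0.0, 19.2, 0.0, 9.8, 16.1, 21.9, 2.2, 17.3, 21.9.
Cumulative: 21.9, 21.9, 41.1, 41.1, 50.9, 67.0, 88.9, 91.1, 108.4, 130.3.
The total first reaches 44 DD on day 5.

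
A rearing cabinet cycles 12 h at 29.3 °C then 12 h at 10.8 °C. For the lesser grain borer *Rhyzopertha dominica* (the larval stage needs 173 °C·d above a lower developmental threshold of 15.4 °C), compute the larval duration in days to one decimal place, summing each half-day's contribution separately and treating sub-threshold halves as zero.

Day half: max(0, 29.3 − 15.4) × 0.5 = 13.9 × 0.5 = 6.95 DD.
Night half: max(0, 10.8 − 15.4) × 0.5 = 0.0 × 0.5 = 0.00 DD.
Per 24 h: 6.95 DD/day.
Duration = 173 / 6.95 = 24.892 ≈ 24.9 days.

24.9 days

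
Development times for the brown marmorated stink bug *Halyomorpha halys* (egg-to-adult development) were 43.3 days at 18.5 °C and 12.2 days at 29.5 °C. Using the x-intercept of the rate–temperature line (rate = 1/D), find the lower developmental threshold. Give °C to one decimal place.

14.2 °C

Linear rate model ⇒ the product D·(T − T_b) is constant across temperatures.
43.3·(18.5 − T_b) = 12.2·(29.5 − T_b)
T_b = (43.3·18.5 − 12.2·29.5) / (43.3 − 12.2) = 441.15 / 31.1 = 14.185 °C ≈ 14.2 °C.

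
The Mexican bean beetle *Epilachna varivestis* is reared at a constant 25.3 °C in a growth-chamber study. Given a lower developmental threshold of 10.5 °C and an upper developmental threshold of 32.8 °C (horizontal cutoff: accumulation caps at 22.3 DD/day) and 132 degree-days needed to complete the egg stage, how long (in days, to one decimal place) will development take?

Daily accumulation = 25.3 − 10.5 = 14.8 DD/day.
Duration = 132 / 14.8 = 8.919 ≈ 8.9 days.

8.9 days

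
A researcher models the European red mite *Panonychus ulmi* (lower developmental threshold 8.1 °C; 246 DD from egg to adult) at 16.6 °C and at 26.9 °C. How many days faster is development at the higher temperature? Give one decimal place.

At 16.6 °C: 246 / (16.6 − 8.1) = 246 / 8.5 = 28.941 d.
At 26.9 °C: 246 / (26.9 − 8.1) = 246 / 18.8 = 13.085 d.
Difference = |28.941 − 13.085| = 15.856 ≈ 15.9 days.

15.9 days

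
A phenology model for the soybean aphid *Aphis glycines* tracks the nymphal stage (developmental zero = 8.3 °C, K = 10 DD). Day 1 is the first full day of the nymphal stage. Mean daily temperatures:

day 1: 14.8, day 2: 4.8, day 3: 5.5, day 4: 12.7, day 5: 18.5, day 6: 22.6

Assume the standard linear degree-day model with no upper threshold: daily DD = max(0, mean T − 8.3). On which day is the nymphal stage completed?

day 4

Daily DD above 8.3 °C: 6.5, 0.0, 0.0, 4.4, 10.2, 14.3.
Cumulative: 6.5, 6.5, 6.5, 10.9, 21.1, 35.4.
The total first reaches 10 DD on day 4.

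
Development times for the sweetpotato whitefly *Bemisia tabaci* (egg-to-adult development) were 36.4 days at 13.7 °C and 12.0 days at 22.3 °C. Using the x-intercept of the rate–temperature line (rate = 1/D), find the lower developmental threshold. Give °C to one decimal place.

Equal thermal constants: D₁(T₁ − T_b) = D₂(T₂ − T_b).
36.4·(13.7 − T_b) = 12.0·(22.3 − T_b)
T_b = (36.4·13.7 − 12.0·22.3) / (36.4 − 12.0) = 231.08 / 24.4 = 9.470 °C ≈ 9.5 °C.

9.5 °C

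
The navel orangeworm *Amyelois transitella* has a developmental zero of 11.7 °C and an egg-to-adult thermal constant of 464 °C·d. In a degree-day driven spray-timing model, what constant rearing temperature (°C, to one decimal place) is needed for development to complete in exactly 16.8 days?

Required daily accumulation = 464 / 16.8 = 27.619 DD/day.
T = T_base + 27.619 = 11.7 + 27.619 = 39.319 ≈ 39.3 °C.

39.3 °C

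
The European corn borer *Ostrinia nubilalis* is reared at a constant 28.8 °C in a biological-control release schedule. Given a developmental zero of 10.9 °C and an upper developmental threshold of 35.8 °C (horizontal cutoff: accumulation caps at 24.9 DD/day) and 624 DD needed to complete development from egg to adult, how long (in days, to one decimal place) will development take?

Daily accumulation = 28.8 − 10.9 = 17.9 DD/day.
Duration = 624 / 17.9 = 34.860 ≈ 34.9 days.

34.9 days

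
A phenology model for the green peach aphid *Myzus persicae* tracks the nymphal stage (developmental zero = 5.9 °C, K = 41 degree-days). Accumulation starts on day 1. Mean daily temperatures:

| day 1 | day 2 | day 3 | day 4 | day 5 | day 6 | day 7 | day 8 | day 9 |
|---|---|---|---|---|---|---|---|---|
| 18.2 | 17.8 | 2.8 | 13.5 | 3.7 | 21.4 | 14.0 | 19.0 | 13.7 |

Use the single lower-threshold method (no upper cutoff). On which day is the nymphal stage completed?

day 6

Daily DD above 5.9 °C: 12.3, 11.9, 0.0, 7.6, 0.0, 15.5, 8.1, 13.1, 7.8.
Cumulative: 12.3, 24.2, 24.2, 31.8, 31.8, 47.3, 55.4, 68.5, 76.3.
The total first reaches 41 DD on day 6.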